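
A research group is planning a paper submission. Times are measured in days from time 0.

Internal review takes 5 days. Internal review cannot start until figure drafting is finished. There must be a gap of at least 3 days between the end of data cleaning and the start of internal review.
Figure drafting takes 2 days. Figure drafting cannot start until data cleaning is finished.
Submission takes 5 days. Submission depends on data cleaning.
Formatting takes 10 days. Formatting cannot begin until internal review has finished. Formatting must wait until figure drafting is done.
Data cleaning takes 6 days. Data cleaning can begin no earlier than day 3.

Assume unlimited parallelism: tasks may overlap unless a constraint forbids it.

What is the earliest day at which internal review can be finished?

Data cleaning cannot begin until its own release at day 3. It runs from day 3 to 3 + 6 = day 9.
Figure drafting waits on data cleaning (finishes day 9), so it starts at day 9 and finishes at 9 + 2 = day 11.
For internal review: figure drafting (finishes day 11); data cleaning (finishes day 9, plus 3-day gap → day 12). Taking the maximum gives a start of day 12, and it finishes at 12 + 5 = day 17.

17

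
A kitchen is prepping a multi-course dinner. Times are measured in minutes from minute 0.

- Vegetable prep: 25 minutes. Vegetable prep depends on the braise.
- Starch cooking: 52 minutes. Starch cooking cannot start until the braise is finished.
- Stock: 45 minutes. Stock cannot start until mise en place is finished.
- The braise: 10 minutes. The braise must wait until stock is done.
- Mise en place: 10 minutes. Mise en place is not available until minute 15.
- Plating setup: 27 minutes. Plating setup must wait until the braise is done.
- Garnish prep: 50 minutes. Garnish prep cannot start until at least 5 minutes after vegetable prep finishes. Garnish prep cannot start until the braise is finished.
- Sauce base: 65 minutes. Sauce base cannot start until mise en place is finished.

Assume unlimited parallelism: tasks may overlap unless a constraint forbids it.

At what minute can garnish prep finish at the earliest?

Mise en place waits on its own release at minute 15, so it starts at minute 15 and finishes at 15 + 10 = minute 25.
Stock waits on mise en place (finishes minute 25), so it starts at minute 25 and finishes at 25 + 45 = minute 70.
The braise waits on stock (finishes minute 70), so it starts at minute 70 and finishes at 70 + 10 = minute 80.
Vegetable prep waits on the braise (finishes minute 80), so it starts at minute 80 and finishes at 80 + 25 = minute 105.
Garnish prep needs all of vegetable prep (finishes minute 105, plus 5-minute gap → minute 110); the braise (finishes minute 80). That puts its earliest start at minute 110; it finishes at 110 + 50 = minute 160.

160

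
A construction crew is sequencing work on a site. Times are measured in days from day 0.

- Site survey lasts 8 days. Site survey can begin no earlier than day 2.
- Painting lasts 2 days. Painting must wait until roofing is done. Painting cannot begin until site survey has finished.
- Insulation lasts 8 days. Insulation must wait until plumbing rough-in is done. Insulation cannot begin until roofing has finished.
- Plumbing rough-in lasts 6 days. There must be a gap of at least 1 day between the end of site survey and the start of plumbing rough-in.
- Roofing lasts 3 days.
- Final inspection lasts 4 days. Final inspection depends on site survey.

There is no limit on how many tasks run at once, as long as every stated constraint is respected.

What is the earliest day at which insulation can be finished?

25

Roofing has no prerequisites, so it starts at day 0 and finishes at day 3.
After its own release at day 2, site survey can start at day 2 and finishes at day 10.
Plumbing rough-in cannot begin until site survey (finishes day 10, plus 1-day gap → day 11). It runs from day 11 to 11 + 6 = day 17.
Insulation cannot start until plumbing rough-in (finishes day 17); roofing (finishes day 3). The controlling bound is day 17, so insulation finishes at 17 + 8 = day 25.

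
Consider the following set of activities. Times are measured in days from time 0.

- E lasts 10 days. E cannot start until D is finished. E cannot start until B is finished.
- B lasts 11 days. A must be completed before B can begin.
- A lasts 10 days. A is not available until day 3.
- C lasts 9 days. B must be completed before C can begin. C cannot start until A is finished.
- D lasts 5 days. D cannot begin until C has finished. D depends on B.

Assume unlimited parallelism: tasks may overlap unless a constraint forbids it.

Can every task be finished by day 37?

A waits on its own release at day 3, so it starts at day 3 and finishes at 3 + 10 = day 13.
B cannot begin until A (finishes day 13). It runs from day 13 to 13 + 11 = day 24.
For C: B (finishes day 24); A (finishes day 13). Taking the maximum gives a start of day 24, and it finishes at 24 + 9 = day 33.
D has to wait for C (finishes day 33); B (finishes day 24). The latest of these is day 33, so D runs day 33 to 33 + 5 = day 38.
E has to wait for D (finishes day 38); B (finishes day 24). The latest of these is day 38, so E runs day 38 to 38 + 10 = day 48.
The earliest everything can be done is day 48, which is after the deadline of 37, so it is not possible.

No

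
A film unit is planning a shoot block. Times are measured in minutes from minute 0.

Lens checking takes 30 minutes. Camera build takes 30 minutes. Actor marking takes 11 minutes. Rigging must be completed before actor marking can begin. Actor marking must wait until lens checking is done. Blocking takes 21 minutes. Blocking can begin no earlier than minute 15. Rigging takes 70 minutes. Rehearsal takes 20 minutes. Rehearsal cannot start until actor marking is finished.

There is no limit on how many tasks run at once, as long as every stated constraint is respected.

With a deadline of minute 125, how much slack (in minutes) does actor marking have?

24

Lens checking has no prerequisites, so it starts at minute 0 and finishes at minute 30.
Rigging has no prerequisites, so it starts at minute 0 and finishes at minute 70.
Actor marking has to wait for rigging (finishes minute 70); lens checking (finishes minute 30). The latest of these is minute 70, so actor marking runs minute 70 to 70 + 11 = minute 81.

Working backward from the deadline:
To finish by minute 125, rehearsal (duration 20) must start no later than minute 105.
Since rehearsal (must start by minute 105) depends on it, actor marking must finish by minute 105. Backing off its 11-minute duration gives a latest start of minute 94.
So actor marking can start as early as minute 70 and as late as minute 94, giving 94 − 70 = 24 minutes of slack.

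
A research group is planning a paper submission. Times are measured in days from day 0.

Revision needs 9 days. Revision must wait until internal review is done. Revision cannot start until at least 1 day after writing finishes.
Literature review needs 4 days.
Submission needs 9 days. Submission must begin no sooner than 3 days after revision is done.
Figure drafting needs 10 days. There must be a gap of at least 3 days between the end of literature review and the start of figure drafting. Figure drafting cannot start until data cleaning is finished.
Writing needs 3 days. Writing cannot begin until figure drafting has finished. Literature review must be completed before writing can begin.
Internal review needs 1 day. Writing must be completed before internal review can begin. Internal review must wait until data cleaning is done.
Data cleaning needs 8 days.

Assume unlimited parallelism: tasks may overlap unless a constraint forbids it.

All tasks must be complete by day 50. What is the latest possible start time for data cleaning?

7

Submission has no dependents, so it just needs to finish by day 50. Starting by 50 − 9 = day 41 achieves that.
Since submission (must start by day 41, minus 3-day gap → day 38) depends on it, revision must finish by day 38. Backing off its 9-day duration gives a latest start of day 29.
Internal review feeds into revision (must start by day 29); so internal review must finish by day 29 and therefore start by day 28.
Writing must finish in time for internal review (must start by day 28); revision (must start by day 29, minus 1-day gap → day 28). The tightest is day 28, so writing must start by 28 − 3 = day 25.
Since writing (must start by day 25) depends on it, figure drafting must finish by day 25. Backing off its 10-day duration gives a latest start of day 15.
Data cleaning must finish in time for figure drafting (must start by day 15); internal review (must start by day 28). The tightest is day 15, so data cleaning must start by 15 − 8 = day 7.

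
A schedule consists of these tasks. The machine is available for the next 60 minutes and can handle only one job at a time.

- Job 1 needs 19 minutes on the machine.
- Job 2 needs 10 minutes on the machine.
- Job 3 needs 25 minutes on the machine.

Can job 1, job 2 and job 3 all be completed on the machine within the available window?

Running back to back, the jobs need 19 + 10 + 25 = 54 minutes on the machine.
Since 54 ≤ 60, they fit within the window.

Yes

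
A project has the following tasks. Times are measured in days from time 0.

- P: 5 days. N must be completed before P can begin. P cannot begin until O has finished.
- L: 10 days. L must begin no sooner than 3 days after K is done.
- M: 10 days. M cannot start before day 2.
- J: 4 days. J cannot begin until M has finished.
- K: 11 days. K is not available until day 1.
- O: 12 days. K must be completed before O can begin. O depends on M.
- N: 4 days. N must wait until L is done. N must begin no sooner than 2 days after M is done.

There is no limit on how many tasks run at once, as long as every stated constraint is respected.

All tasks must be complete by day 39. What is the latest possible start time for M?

12

P must finish by day 39; it takes 5 days, so it must start by 39 − 5 = day 34.
N feeds into P (must start by day 34); so N must finish by day 34 and therefore start by day 30.
O must finish before P (must start by day 34). With a 12-day duration, O must start by 34 − 12 = day 22.
J has no dependents, so it just needs to finish by day 39. Starting by 39 − 4 = day 35 achieves that.
M feeds J (must start by day 35); N (must start by day 30, minus 2-day gap → day 28); O (must start by day 22). Taking the minimum, M must finish by day 22 and start by 22 − 10 = day 12.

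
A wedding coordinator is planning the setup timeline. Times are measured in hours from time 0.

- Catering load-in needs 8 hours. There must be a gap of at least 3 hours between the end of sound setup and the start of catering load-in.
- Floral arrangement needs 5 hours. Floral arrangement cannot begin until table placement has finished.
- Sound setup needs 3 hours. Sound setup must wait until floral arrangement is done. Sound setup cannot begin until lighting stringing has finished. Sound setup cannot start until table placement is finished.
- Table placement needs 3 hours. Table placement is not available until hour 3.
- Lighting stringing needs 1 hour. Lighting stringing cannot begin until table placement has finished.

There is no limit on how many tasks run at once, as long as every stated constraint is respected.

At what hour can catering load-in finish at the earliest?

25

Table placement cannot begin until its own release at hour 3. It runs from hour 3 to 3 + 3 = hour 6.
After table placement (finishes hour 6), lighting stringing can start at hour 6 and finishes at hour 7.
Floral arrangement cannot begin until table placement (finishes hour 6). It runs from hour 6 to 6 + 5 = hour 11.
Sound setup needs all of floral arrangement (finishes hour 11); lighting stringing (finishes hour 7); table placement (finishes hour 6). That puts its earliest start at hour 11; it finishes at 11 + 3 = hour 14.
Catering load-in cannot begin until sound setup (finishes hour 14, plus 3-hour gap → hour 17). It runs from hour 17 to 17 + 8 = hour 25.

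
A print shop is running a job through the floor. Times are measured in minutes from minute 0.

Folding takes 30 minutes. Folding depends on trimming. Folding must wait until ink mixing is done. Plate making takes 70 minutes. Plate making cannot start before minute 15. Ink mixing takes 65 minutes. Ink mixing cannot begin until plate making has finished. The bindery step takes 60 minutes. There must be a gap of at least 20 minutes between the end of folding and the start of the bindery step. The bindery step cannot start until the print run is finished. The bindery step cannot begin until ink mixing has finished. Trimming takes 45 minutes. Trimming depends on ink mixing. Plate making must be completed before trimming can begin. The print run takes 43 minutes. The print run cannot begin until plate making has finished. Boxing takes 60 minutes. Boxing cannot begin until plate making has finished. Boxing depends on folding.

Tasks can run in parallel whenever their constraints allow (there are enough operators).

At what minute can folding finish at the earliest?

Plate making cannot begin until its own release at minute 15. It runs from minute 15 to 15 + 70 = minute 85.
Ink mixing cannot begin until plate making (finishes minute 85). It runs from minute 85 to 85 + 65 = minute 150.
Trimming cannot start until ink mixing (finishes minute 150); plate making (finishes minute 85). The controlling bound is minute 150, so trimming finishes at 150 + 45 = minute 195.
Folding has to wait for trimming (finishes minute 195); ink mixing (finishes minute 150). The latest of these is minute 195, so folding runs minute 195 to 195 + 30 = minute 225.

225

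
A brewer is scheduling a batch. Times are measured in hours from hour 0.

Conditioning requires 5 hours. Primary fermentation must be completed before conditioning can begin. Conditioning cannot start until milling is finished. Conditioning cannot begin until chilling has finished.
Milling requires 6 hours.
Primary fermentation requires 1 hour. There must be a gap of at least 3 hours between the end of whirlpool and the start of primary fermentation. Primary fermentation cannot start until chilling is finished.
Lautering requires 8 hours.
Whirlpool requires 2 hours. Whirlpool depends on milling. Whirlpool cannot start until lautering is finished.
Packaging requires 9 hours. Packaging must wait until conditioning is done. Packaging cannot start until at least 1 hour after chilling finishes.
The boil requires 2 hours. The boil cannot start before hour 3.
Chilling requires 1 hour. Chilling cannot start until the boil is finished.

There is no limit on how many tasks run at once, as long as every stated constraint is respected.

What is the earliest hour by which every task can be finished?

28

The boil cannot begin until its own release at hour 3. It runs from hour 3 to 3 + 2 = hour 5.
Chilling cannot begin until the boil (finishes hour 5). It runs from hour 5 to 5 + 1 = hour 6.
Lautering has no prerequisites, so it starts at hour 0 and finishes at hour 8.
Milling can start immediately at hour 0; it finishes at hour 6.
Whirlpool needs all of milling (finishes hour 6); lautering (finishes hour 8). That puts its earliest start at hour 8; it finishes at 8 + 2 = hour 10.
Primary fermentation cannot start until whirlpool (finishes hour 10, plus 3-hour gap → hour 13); chilling (finishes hour 6). The controlling bound is hour 13, so primary fermentation finishes at 13 + 1 = hour 14.
Conditioning needs all of primary fermentation (finishes hour 14); milling (finishes hour 6); chilling (finishes hour 6). That puts its earliest start at hour 14; it finishes at 14 + 5 = hour 19.
Packaging has to wait for conditioning (finishes hour 19); chilling (finishes hour 6, plus 1-hour gap → hour 7). The latest of these is hour 19, so packaging runs hour 19 to 19 + 9 = hour 28.
All tasks are finished once the last one completes. Finish times: Milling at 6, Lautering at 8, The boil at 5, Whirlpool at 10, Chilling at 6, Primary fermentation at 14, Conditioning at 19, Packaging at 28. The latest is hour 28.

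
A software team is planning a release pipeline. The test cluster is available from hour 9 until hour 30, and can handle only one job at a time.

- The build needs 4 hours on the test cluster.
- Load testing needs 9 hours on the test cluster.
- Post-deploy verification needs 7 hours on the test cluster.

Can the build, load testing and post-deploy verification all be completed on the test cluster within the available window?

Yes

The test cluster window is 30 − 9 = 21 hours.
Running back to back, the jobs need 4 + 9 + 7 = 20 hours on the test cluster.
Since 20 ≤ 21, they fit within the window.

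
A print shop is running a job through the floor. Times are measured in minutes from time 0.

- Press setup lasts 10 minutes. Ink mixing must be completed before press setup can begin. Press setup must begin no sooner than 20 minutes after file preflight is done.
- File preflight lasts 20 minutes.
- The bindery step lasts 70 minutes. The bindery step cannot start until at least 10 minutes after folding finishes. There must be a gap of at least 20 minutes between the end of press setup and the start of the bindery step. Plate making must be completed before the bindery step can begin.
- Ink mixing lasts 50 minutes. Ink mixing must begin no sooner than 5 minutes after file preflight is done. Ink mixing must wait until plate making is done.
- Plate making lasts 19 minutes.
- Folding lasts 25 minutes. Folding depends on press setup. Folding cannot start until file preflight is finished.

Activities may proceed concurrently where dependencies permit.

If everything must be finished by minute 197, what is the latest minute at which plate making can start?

13

To finish by minute 197, the bindery step (duration 70) must start no later than minute 127.
Since the bindery step (must start by minute 127, minus 10-minute gap → minute 117) depends on it, folding must finish by minute 117. Backing off its 25-minute duration gives a latest start of minute 92.
Press setup has several dependents: folding (must start by minute 92); the bindery step (must start by minute 127, minus 20-minute gap → minute 107). The earliest of those limits is minute 92, so press setup must start by 92 − 10 = minute 82.
Since press setup (must start by minute 82) depends on it, ink mixing must finish by minute 82. Backing off its 50-minute duration gives a latest start of minute 32.
Plate making has several dependents: ink mixing (must start by minute 32); the bindery step (must start by minute 127). The earliest of those limits is minute 32, so plate making must start by 32 − 19 = minute 13.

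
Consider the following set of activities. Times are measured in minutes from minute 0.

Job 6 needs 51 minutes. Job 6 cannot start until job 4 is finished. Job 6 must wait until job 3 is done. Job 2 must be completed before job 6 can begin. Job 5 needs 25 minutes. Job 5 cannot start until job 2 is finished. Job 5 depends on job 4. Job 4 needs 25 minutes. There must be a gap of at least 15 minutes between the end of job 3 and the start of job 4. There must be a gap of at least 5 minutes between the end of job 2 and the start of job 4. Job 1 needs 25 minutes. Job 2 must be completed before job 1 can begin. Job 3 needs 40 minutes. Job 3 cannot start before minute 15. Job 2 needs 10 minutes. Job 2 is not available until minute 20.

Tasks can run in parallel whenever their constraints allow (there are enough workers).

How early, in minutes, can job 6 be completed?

After its own release at minute 15, job 3 can start at minute 15 and finishes at minute 55.
Job 2 waits on its own release at minute 20, so it starts at minute 20 and finishes at 20 + 10 = minute 30.
Job 4 cannot start until job 3 (finishes minute 55, plus 15-minute gap → minute 70); job 2 (finishes minute 30, plus 5-minute gap → minute 35). The controlling bound is minute 70, so job 4 finishes at 70 + 25 = minute 95.
For job 6: job 4 (finishes minute 95); job 3 (finishes minute 55); job 2 (finishes minute 30). Taking the maximum gives a start of minute 95, and it finishes at 95 + 51 = minute 146.

146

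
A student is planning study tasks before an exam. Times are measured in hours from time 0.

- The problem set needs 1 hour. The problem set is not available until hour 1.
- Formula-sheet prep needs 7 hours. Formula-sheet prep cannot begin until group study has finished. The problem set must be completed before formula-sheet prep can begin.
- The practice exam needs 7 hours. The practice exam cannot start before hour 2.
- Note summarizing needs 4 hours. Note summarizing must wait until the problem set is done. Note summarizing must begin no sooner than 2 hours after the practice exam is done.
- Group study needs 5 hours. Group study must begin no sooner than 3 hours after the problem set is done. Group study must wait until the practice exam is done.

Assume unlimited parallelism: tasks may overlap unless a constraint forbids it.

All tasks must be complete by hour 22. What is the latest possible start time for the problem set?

6

Formula-sheet prep has no dependents, so it just needs to finish by hour 22. Starting by 22 − 7 = hour 15 achieves that.
Group study has to be done before formula-sheet prep (must start by hour 15). That means finishing by hour 15, i.e. starting by 15 − 5 = hour 10.
Nothing follows note summarizing; the deadline of hour 22 is its only limit. It must start by 22 − 4 = hour 18.
The problem set feeds group study (must start by hour 10, minus 3-hour gap → hour 7); note summarizing (must start by hour 18); formula-sheet prep (must start by hour 15). Taking the minimum, the problem set must finish by hour 7 and start by 7 − 1 = hour 6.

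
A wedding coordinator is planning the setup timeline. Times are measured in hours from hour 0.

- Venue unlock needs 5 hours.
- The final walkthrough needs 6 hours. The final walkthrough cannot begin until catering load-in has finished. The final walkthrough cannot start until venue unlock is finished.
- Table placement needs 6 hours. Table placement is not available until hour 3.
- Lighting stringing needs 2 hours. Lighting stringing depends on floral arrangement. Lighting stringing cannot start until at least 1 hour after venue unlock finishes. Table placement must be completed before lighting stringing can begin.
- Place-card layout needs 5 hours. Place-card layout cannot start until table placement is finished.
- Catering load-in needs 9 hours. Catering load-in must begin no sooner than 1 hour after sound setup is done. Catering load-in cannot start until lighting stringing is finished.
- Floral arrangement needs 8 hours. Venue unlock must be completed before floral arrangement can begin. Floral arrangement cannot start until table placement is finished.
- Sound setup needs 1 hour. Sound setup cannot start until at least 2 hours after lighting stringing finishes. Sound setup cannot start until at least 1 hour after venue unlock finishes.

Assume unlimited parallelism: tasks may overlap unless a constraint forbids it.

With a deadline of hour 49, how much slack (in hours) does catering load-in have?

11

After its own release at hour 3, table placement can start at hour 3 and finishes at hour 9.
Venue unlock can start immediately at hour 0; it finishes at hour 5.
For floral arrangement: venue unlock (finishes hour 5); table placement (finishes hour 9). Taking the maximum gives a start of hour 9, and it finishes at 9 + 8 = hour 17.
Lighting stringing needs all of floral arrangement (finishes hour 17); venue unlock (finishes hour 5, plus 1-hour gap → hour 6); table placement (finishes hour 9). That puts its earliest start at hour 17; it finishes at 17 + 2 = hour 19.
Sound setup cannot start until lighting stringing (finishes hour 19, plus 2-hour gap → hour 21); venue unlock (finishes hour 5, plus 1-hour gap → hour 6). The controlling bound is hour 21, so sound setup finishes at 21 + 1 = hour 22.
For catering load-in: sound setup (finishes hour 22, plus 1-hour gap → hour 23); lighting stringing (finishes hour 19). Taking the maximum gives a start of hour 23, and it finishes at 23 + 9 = hour 32.

Working backward from the deadline:
Nothing follows the final walkthrough; the deadline of hour 49 is its only limit. It must start by 49 − 6 = hour 43.
Catering load-in must finish before the final walkthrough (must start by hour 43). With a 9-hour duration, catering load-in must start by 43 − 9 = hour 34.
So catering load-in can start as early as hour 23 and as late as hour 34, giving 34 − 23 = 11 hours of slack.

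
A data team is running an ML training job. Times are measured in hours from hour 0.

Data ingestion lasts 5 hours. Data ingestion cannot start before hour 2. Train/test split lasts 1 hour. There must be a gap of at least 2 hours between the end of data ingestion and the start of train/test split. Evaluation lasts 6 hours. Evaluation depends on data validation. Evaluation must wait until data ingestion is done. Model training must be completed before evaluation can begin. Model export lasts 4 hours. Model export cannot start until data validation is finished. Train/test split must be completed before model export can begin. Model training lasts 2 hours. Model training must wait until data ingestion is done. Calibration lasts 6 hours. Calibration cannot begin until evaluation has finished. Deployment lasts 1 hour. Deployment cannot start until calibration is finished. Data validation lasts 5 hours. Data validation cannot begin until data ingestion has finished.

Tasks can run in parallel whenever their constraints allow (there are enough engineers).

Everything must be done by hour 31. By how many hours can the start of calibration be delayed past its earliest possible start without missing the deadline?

6

Data ingestion cannot begin until its own release at hour 2. It runs from hour 2 to 2 + 5 = hour 7.
Model training waits on data ingestion (finishes hour 7), so it starts at hour 7 and finishes at 7 + 2 = hour 9.
Data validation waits on data ingestion (finishes hour 7), so it starts at hour 7 and finishes at 7 + 5 = hour 12.
For evaluation: data validation (finishes hour 12); data ingestion (finishes hour 7); model training (finishes hour 9). Taking the maximum gives a start of hour 12, and it finishes at 12 + 6 = hour 18.
Calibration waits on evaluation (finishes hour 18), so it starts at hour 18 and finishes at 18 + 6 = hour 24.

Working backward from the deadline:
To finish by hour 31, deployment (duration 1) must start no later than hour 30.
Calibration feeds into deployment (must start by hour 30); so calibration must finish by hour 30 and therefore start by hour 24.
So calibration can start as early as hour 18 and as late as hour 24, giving 24 − 18 = 6 hours of slack.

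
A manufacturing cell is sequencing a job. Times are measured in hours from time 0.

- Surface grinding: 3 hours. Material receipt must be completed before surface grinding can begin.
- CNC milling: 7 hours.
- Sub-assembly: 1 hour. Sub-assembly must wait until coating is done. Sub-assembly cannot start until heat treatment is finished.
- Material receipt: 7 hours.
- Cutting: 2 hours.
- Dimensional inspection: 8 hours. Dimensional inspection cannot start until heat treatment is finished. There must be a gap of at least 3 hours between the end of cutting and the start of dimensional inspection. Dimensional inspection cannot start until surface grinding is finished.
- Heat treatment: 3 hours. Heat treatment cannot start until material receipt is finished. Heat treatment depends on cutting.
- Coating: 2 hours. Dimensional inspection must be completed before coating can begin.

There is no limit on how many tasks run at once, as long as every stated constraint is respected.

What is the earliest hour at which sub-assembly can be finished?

21

Cutting can start immediately at hour 0; it finishes at hour 2.
Material receipt has no prerequisites, so it starts at hour 0 and finishes at hour 7.
Surface grinding waits on material receipt (finishes hour 7), so it starts at hour 7 and finishes at 7 + 3 = hour 10.
Heat treatment needs all of material receipt (finishes hour 7); cutting (finishes hour 2). That puts its earliest start at hour 7; it finishes at 7 + 3 = hour 10.
For dimensional inspection: heat treatment (finishes hour 10); cutting (finishes hour 2, plus 3-hour gap → hour 5); surface grinding (finishes hour 10). Taking the maximum gives a start of hour 10, and it finishes at 10 + 8 = hour 18.
After dimensional inspection (finishes hour 18), coating can start at hour 18 and finishes at hour 20.
For sub-assembly: coating (finishes hour 20); heat treatment (finishes hour 10). Taking the maximum gives a start of hour 20, and it finishes at 20 + 1 = hour 21.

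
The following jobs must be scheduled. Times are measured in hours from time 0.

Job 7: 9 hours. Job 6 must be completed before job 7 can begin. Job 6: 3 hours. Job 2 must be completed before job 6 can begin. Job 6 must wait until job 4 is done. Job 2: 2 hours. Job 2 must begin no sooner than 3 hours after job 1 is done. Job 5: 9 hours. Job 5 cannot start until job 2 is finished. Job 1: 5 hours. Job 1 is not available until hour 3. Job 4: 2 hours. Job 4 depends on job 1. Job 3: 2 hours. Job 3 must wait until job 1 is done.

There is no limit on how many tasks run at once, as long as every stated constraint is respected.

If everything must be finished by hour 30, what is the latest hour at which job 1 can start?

Job 5 has no dependents, so it just needs to finish by hour 30. Starting by 30 − 9 = hour 21 achieves that.
Job 7 must finish by hour 30; it takes 9 hours, so it must start by 30 − 9 = hour 21.
Job 6 has to be done before job 7 (must start by hour 21). That means finishing by hour 21, i.e. starting by 21 − 3 = hour 18.
Job 2 must finish in time for job 5 (must start by hour 21); job 6 (must start by hour 18). The tightest is hour 18, so job 2 must start by 18 − 2 = hour 16.
Nothing follows job 3; the deadline of hour 30 is its only limit. It must start by 30 − 2 = hour 28.
Job 4 has to be done before job 6 (must start by hour 18). That means finishing by hour 18, i.e. starting by 18 − 2 = hour 16.
Job 1 feeds job 2 (must start by hour 16, minus 3-hour gap → hour 13); job 3 (must start by hour 28); job 4 (must start by hour 16). Taking the minimum, job 1 must finish by hour 13 and start by 13 − 5 = hour 8.

8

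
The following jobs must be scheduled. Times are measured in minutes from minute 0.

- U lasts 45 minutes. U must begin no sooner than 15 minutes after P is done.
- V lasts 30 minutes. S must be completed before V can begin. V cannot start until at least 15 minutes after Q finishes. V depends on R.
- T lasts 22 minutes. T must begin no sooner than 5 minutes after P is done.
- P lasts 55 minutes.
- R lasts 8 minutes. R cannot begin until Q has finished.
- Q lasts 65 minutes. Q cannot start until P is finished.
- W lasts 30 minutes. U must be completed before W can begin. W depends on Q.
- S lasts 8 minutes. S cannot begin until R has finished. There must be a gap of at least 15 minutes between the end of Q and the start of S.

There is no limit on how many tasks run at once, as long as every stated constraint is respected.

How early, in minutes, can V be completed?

P has no prerequisites, so it starts at minute 0 and finishes at minute 55.
Q cannot begin until P (finishes minute 55). It runs from minute 55 to 55 + 65 = minute 120.
R waits on Q (finishes minute 120), so it starts at minute 120 and finishes at 120 + 8 = minute 128.
S needs all of R (finishes minute 128); Q (finishes minute 120, plus 15-minute gap → minute 135). That puts its earliest start at minute 135; it finishes at 135 + 8 = minute 143.
For V: S (finishes minute 143); Q (finishes minute 120, plus 15-minute gap → minute 135); R (finishes minute 128). Taking the maximum gives a start of minute 143, and it finishes at 143 + 30 = minute 173.

173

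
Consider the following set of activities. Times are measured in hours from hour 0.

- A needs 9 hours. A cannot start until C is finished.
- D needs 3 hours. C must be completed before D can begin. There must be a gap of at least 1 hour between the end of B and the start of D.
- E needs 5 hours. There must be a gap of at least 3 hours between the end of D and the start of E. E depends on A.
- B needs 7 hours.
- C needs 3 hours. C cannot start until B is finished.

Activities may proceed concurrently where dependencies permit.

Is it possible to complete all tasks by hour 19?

Nothing blocks B, so it runs from hour 0 to hour 7.
After B (finishes hour 7), C can start at hour 7 and finishes at hour 10.
D needs all of C (finishes hour 10); B (finishes hour 7, plus 1-hour gap → hour 8). That puts its earliest start at hour 10; it finishes at 10 + 3 = hour 13.
A cannot begin until C (finishes hour 10). It runs from hour 10 to 10 + 9 = hour 19.
E needs all of D (finishes hour 13, plus 3-hour gap → hour 16); A (finishes hour 19). That puts its earliest start at hour 19; it finishes at 19 + 5 = hour 24.
The earliest everything can be done is hour 24, which is after the deadline of 19, so it is not possible.

No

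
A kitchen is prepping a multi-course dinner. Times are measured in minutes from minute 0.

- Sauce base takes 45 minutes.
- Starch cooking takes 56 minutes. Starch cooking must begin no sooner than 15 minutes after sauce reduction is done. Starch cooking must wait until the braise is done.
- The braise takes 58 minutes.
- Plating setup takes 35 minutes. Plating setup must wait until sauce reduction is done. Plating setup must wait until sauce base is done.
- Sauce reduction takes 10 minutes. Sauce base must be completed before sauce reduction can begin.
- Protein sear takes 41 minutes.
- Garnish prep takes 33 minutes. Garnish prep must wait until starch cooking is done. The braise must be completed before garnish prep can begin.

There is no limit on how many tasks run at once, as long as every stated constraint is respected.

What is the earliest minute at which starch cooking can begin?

The braise can start immediately at minute 0; it finishes at minute 58.
Sauce base has no prerequisites, so it starts at minute 0 and finishes at minute 45.
Sauce reduction waits on sauce base (finishes minute 45), so it starts at minute 45 and finishes at 45 + 10 = minute 55.
Starch cooking waits on sauce reduction (finishes minute 55, plus 15-minute gap → minute 70); the braise (finishes minute 58). The latest of these is minute 70, which is the earliest starch cooking can start.

70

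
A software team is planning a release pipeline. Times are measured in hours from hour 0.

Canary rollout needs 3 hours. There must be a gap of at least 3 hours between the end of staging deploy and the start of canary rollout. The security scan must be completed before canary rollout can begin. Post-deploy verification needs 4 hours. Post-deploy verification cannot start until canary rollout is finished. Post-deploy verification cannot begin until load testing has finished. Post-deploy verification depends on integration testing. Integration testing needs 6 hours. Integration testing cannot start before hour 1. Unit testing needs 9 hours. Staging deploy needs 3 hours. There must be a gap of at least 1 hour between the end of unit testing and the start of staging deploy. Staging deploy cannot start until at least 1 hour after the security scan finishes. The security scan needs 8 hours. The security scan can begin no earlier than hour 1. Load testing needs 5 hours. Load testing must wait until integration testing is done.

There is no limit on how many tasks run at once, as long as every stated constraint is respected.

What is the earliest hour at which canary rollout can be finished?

19

After its own release at hour 1, the security scan can start at hour 1 and finishes at hour 9.
Nothing blocks unit testing, so it runs from hour 0 to hour 9.
Staging deploy has to wait for unit testing (finishes hour 9, plus 1-hour gap → hour 10); the security scan (finishes hour 9, plus 1-hour gap → hour 10). The latest of these is hour 10, so staging deploy runs hour 10 to 10 + 3 = hour 13.
Canary rollout has to wait for staging deploy (finishes hour 13, plus 3-hour gap → hour 16); the security scan (finishes hour 9). The latest of these is hour 16, so canary rollout runs hour 16 to 16 + 3 = hour 19.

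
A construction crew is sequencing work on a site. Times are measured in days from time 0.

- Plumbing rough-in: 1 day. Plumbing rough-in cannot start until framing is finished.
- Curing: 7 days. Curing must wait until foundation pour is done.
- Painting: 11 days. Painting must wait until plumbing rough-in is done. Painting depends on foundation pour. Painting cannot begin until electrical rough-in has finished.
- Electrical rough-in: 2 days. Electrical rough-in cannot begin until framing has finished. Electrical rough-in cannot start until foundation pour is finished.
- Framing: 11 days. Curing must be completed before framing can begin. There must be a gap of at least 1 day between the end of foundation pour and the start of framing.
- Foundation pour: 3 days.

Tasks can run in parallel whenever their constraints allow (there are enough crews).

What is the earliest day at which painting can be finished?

Foundation pour can start immediately at day 0; it finishes at day 3.
Curing cannot begin until foundation pour (finishes day 3). It runs from day 3 to 3 + 7 = day 10.
Framing cannot start until curing (finishes day 10); foundation pour (finishes day 3, plus 1-day gap → day 4). The controlling bound is day 10, so framing finishes at 10 + 11 = day 21.
Electrical rough-in cannot start until framing (finishes day 21); foundation pour (finishes day 3). The controlling bound is day 21, so electrical rough-in finishes at 21 + 2 = day 23.
Plumbing rough-in waits on framing (finishes day 21), so it starts at day 21 and finishes at 21 + 1 = day 22.
For painting: plumbing rough-in (finishes day 22); foundation pour (finishes day 3); electrical rough-in (finishes day 23). Taking the maximum gives a start of day 23, and it finishes at 23 + 11 = day 34.

34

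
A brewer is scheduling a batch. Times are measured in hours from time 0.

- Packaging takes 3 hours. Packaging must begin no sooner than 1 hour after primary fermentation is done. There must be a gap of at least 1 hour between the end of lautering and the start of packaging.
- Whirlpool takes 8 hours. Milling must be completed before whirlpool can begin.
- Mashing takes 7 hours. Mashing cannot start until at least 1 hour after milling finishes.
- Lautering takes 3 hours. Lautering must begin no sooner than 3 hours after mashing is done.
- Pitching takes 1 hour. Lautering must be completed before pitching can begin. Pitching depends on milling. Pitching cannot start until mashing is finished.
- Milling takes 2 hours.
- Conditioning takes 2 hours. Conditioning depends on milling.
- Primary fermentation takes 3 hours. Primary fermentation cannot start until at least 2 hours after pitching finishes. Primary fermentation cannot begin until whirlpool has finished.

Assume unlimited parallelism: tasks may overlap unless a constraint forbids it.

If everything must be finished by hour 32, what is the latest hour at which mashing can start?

9

To finish by hour 32, packaging (duration 3) must start no later than hour 29.
Primary fermentation has to be done before packaging (must start by hour 29, minus 1-hour gap → hour 28). That means finishing by hour 28, i.e. starting by 28 − 3 = hour 25.
Pitching must finish before primary fermentation (must start by hour 25, minus 2-hour gap → hour 23). With a 1-hour duration, pitching must start by 23 − 1 = hour 22.
Lautering must finish in time for pitching (must start by hour 22); packaging (must start by hour 29, minus 1-hour gap → hour 28). The tightest is hour 22, so lautering must start by 22 − 3 = hour 19.
Mashing has several dependents: lautering (must start by hour 19, minus 3-hour gap → hour 16); pitching (must start by hour 22). The earliest of those limits is hour 16, so mashing must start by 16 − 7 = hour 9.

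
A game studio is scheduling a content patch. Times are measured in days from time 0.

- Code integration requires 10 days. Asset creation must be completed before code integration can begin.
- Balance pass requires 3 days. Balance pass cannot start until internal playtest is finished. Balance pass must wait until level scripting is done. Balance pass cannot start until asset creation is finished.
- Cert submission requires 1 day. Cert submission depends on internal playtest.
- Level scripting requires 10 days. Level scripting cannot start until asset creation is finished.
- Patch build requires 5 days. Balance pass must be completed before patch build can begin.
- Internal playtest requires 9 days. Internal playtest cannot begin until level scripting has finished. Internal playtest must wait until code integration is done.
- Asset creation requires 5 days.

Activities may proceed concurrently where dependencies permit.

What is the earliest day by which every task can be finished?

32

Asset creation has no prerequisites, so it starts at day 0 and finishes at day 5.
Code integration waits on asset creation (finishes day 5), so it starts at day 5 and finishes at 5 + 10 = day 15.
Level scripting cannot begin until asset creation (finishes day 5). It runs from day 5 to 5 + 10 = day 15.
Internal playtest cannot start until level scripting (finishes day 15); code integration (finishes day 15). The controlling bound is day 15, so internal playtest finishes at 15 + 9 = day 24.
After internal playtest (finishes day 24), cert submission can start at day 24 and finishes at day 25.
Balance pass needs all of internal playtest (finishes day 24); level scripting (finishes day 15); asset creation (finishes day 5). That puts its earliest start at day 24; it finishes at 24 + 3 = day 27.
Patch build cannot begin until balance pass (finishes day 27). It runs from day 27 to 27 + 5 = day 32.
All tasks are finished once the last one completes. Finish times: Asset creation at 5, Level scripting at 15, Code integration at 15, Internal playtest at 24, Balance pass at 27, Cert submission at 25, Patch build at 32. The latest is day 32.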